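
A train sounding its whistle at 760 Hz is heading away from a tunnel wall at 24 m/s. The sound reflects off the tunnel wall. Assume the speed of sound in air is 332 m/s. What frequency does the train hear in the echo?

658 Hz

The tunnel wall receives the sound from a moving source: f₁ = f₀ · v/(v + v_e) = 760 × 332/356 ≈ 709 Hz.
On the return leg the train is a moving observer: f₂ = f₁ · (v − v_e)/v = 709 × 308/332 ≈ 658 Hz.
Equivalently f₂ = f₀ · (v − v_e)/(v + v_e).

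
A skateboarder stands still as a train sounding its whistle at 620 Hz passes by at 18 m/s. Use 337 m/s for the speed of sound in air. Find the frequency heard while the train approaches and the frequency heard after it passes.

655 Hz approaching; 589 Hz receding

Approaching: f₁ = f · v/(v − v_s) = 620 × 337/319 ≈ 655 Hz.
Receding: f₂ = f · v/(v + v_s) = 620 × 337/355 ≈ 589 Hz.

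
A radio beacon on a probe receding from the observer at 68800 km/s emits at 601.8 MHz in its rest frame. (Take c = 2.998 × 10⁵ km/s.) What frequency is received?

476.4 MHz

β = v/c = 68800/299800 = 0.2295.
Relativistic Doppler for frequency: f' = f₀ · √((1 − β)/(1 + β)).
f' = 601.8 × √(0.7705/1.2295) = 601.8 × 0.79164 ≈ 476.4 MHz.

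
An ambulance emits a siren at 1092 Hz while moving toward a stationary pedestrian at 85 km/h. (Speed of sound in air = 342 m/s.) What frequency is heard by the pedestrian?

85 km/h = 23.61 m/s.
With the source moving toward a stationary observer, f' = f · v/(v − v_s).
f' = 1092 × 342/(342 − 23.61) = 1092 × 342/318.4 ≈ 1173 Hz.

1173 Hz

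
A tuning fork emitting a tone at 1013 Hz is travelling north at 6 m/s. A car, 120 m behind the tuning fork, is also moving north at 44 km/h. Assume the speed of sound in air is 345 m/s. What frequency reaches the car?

44 km/h = 12.22 m/s.
The car is behind, so the tuning fork is moving away from it while the car is moving toward the tuning fork.
General Doppler shift: f' = f · (v + v_o)/(v + v_s).
f' = 1013 × (345 + 12.22)/(345 + 6) = 1013 × 357.22/351 ≈ 1031 Hz.

1031 Hz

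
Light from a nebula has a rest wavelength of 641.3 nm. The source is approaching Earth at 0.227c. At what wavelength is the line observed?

509.0 nm

Relativistic Doppler for wavelength: λ' = λ₀ · √((1 − β)/(1 + β)).
λ' = 641.3 × √(0.7730/1.2270) = 641.3 × 0.79372 ≈ 509.0 nm.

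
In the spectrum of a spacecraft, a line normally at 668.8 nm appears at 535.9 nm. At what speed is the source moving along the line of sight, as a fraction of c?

λ'/λ₀ = 0.8013 < 1 (blueshift), so the source is approaching.
λ'/λ₀ = √((1 − β)/(1 + β)) for an approaching source ⇒ β = (1 − r²)/(1 + r²) with r = λ'/λ₀.
β = (1 − 0.6421)/(1 + 0.6421) ≈ 0.218.

0.218c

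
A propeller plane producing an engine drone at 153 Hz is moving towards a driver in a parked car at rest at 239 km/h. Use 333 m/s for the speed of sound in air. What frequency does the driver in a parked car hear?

239 km/h = 66.39 m/s.
Only the source moves, toward the listener, so f' = f · v/(v − v_s).
f' = 153 × 333/(333 − 66.39) = 153 × 333/266.6 ≈ 191 Hz.

191 Hz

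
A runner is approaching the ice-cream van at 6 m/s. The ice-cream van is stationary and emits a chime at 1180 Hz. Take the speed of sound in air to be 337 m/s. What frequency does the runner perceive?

Moving observer, stationary source: f' = f · (v + v_o)/v.
f' = 1180 × (337 + 6)/337 = 1180 × 343/337 ≈ 1201 Hz.

1201 Hz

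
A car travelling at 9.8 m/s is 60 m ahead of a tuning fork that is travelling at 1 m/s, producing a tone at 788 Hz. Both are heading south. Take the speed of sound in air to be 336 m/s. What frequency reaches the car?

The car is ahead, so the tuning fork is moving toward it while the car is moving away from the tuning fork.
Both move, so f' = f · (v − v_o)/(v − v_s).
f' = 788 × (336 − 9.8)/(336 − 1) = 788 × 326.2/335 ≈ 767 Hz.

767 Hz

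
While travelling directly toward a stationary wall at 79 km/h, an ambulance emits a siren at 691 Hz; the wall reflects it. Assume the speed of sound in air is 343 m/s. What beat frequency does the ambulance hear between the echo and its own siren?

94 Hz

79 km/h = 21.94 m/s.
The wall receives the sound from a moving source: f₁ = f₀ · v/(v − v_e) = 691 × 343/321.06 ≈ 738.2 Hz.
On the return leg the ambulance is a moving observer: f₂ = f₁ · (v + v_e)/v = 738.2 × 364.94/343 ≈ 785.5 Hz.
Beat against the emitted tone: |f₂ − f₀| = 2v_e·f₀/(v − v_e) = 2 × 21.94 × 691/321.06 ≈ 94 Hz.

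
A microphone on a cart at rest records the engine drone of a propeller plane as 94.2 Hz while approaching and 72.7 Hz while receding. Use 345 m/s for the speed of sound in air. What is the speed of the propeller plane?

f₁/f₂ = (v + v_s)/(v − v_s), so v_s = v · (f₁ − f₂)/(f₁ + f₂).
v_s = 345 × (94.2 − 72.7)/(94.2 + 72.7) = 345 × 21.5/166.9 ≈ 44 m/s.

44 m/s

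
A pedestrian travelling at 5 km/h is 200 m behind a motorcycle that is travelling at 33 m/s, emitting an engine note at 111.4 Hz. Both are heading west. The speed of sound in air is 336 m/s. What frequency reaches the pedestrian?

5 km/h = 1.389 m/s.
The pedestrian is behind, so the motorcycle is moving away from it while the pedestrian is moving toward the motorcycle.
With source receding and observer approaching, f' = f · (v + v_o)/(v + v_s).
f' = 111.4 × (336 + 1.389)/(336 + 33) = 111.4 × 337.39/369 ≈ 102 Hz.

102 Hz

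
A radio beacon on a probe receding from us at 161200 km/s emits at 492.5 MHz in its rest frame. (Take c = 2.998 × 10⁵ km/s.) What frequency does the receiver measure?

270.0 MHz

β = v/c = 161200/299800 = 0.5377.
Relativistic Doppler for frequency: f' = f₀ · √((1 − β)/(1 + β)).
f' = 492.5 × √(0.4623/1.5377) = 492.5 × 0.54832 ≈ 270.0 MHz.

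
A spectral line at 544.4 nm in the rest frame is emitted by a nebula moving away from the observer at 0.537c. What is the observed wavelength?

991.9 nm

Relativistic Doppler for wavelength: λ' = λ₀ · √((1 + β)/(1 − β)).
λ' = 544.4 × √(1.5370/0.4630) = 544.4 × 1.82199 ≈ 991.9 nm.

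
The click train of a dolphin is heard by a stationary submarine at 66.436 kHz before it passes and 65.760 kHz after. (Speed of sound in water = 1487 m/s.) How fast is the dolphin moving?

7.6 m/s

f₁/f₂ = (v + v_s)/(v − v_s), so v_s = v · (f₁ − f₂)/(f₁ + f₂).
v_s = 1487 × (66.436 − 65.760)/(66.436 + 65.760) = 1487 × 0.676/132.196 ≈ 7.6 m/s.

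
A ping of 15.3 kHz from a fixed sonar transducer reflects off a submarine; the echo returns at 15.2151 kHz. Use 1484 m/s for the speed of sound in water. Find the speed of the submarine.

4.1 m/s

Double Doppler shift off a moving reflector: f₂ = f₀ · (v + u)/(v − u) (u > 0 toward emitter).
Rearranging, u = v · (f₂ − f₀)/(f₂ + f₀) = 1484 × -0.0849/30.5151 ≈ -4.1 m/s.
So the submarine is moving at 4.1 m/s away from the emitter.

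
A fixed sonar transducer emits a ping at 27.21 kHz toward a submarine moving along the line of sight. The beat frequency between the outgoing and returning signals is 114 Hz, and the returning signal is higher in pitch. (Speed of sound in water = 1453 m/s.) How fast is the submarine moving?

Double Doppler shift off a moving reflector: f₂ = f₀ · (v + u)/(v − u) (u > 0 toward emitter).
Returning signal is higher, so f₂ = f₀ + Δf = 27210 + 114 = 27324 Hz.
Rearranging, u = v · (f₂ − f₀)/(f₂ + f₀) = 1453 × 114/54534 ≈ 3.0 m/s.
So the submarine is moving at 3.0 m/s toward the emitter.

3.0 m/s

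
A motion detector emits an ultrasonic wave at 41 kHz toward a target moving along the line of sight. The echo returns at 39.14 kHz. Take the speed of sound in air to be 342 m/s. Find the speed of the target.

7.9 m/s

Double Doppler shift off a moving reflector: f₂ = f₀ · (v + u)/(v − u) (u > 0 toward emitter).
Rearranging, u = v · (f₂ − f₀)/(f₂ + f₀) = 342 × -1.86/80.14 ≈ -7.9 m/s.
So the target is moving at 7.9 m/s away from the emitter.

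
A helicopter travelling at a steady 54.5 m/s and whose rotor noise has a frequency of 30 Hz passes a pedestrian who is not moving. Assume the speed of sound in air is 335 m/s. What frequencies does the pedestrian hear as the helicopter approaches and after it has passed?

35.8 Hz approaching; 25.8 Hz receding

Approaching: f₁ = f · v/(v − v_s) = 30 × 335/280.5 ≈ 35.8 Hz.
Receding: f₂ = f · v/(v + v_s) = 30 × 335/389.5 ≈ 25.8 Hz.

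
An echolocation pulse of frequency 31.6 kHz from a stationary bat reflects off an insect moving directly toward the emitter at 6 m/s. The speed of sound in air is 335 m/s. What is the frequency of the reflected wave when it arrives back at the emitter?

32.8 kHz

The insect first receives the wave as a moving observer: f₁ = f₀ · (v + u)/v = 31.6 × (335 + 6)/335 ≈ 32.2 kHz.
The reflection then acts as a moving source: f₂ = f₁ · v/(v − u) ≈ 32.8 kHz.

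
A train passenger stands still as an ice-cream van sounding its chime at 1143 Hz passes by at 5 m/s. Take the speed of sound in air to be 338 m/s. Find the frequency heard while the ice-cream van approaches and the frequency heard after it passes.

Approaching: f₁ = f · v/(v − v_s) = 1143 × 338/333 ≈ 1160 Hz.
Receding: f₂ = f · v/(v + v_s) = 1143 × 338/343 ≈ 1126 Hz.

1160 Hz approaching; 1126 Hz receding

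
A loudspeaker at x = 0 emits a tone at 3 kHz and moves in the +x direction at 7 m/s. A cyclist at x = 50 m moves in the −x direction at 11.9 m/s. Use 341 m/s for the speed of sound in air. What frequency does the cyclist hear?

3.17 kHz

The observer lies on the +x side, so the source is heading toward the observer and the observer is heading toward the source.
General Doppler shift: f' = f · (v + v_o)/(v − v_s).
f' = 3 × (341 + 11.9)/(341 − 7) = 3 × 352.9/334 ≈ 3.17 kHz.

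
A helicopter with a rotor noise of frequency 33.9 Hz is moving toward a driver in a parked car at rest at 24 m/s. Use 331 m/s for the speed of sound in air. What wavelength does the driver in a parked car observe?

9.06 m

With the source moving toward a stationary observer, f' = f · v/(v − v_s).
f' = 33.9 × 331/(331 − 24) ≈ 36.6 Hz.
λ' = v/f' = 331/36.5502 ≈ 9.06 m.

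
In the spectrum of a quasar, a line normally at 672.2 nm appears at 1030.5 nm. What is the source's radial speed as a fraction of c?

λ'/λ₀ = 1.5330 > 1 (redshift), so the source is receding.
λ'/λ₀ = √((1 + β)/(1 − β)) for a receding source ⇒ β = (r² − 1)/(r² + 1) with r = λ'/λ₀.
β = (2.3502 − 1)/(2.3502 + 1) ≈ 0.403.

0.403c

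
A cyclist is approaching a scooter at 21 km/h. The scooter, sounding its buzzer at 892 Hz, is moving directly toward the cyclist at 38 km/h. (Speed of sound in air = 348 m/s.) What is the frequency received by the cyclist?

38 km/h = 10.56 m/s; 21 km/h = 5.833 m/s.
Both move, so f' = f · (v + v_o)/(v − v_s).
f' = 892 × (348 + 5.833)/(348 − 10.56) = 892 × 353.83/337.44 ≈ 935 Hz.

935 Hz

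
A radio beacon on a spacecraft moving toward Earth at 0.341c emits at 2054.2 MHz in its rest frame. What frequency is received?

2930.3 MHz

Relativistic Doppler for frequency: f' = f₀ · √((1 + β)/(1 − β)).
f' = 2054.2 × √(1.3410/0.6590) = 2054.2 × 1.42650 ≈ 2930.3 MHz.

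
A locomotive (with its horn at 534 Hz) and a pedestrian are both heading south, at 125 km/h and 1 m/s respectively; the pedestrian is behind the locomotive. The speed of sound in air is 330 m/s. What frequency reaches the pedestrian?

485 Hz

125 km/h = 34.72 m/s.
The pedestrian is behind, so the locomotive is moving away from it while the pedestrian is moving toward the locomotive.
With source receding and observer approaching, f' = f · (v + v_o)/(v + v_s).
f' = 534 × (330 + 1)/(330 + 34.72) = 534 × 331/364.72 ≈ 485 Hz.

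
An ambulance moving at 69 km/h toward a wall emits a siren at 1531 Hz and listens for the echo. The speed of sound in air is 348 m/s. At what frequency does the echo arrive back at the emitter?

69 km/h = 19.17 m/s.
The wall receives the sound from a moving source: f₁ = f₀ · v/(v − v_e) = 1531 × 348/328.83 ≈ 1620 Hz.
On the return leg the ambulance is a moving observer: f₂ = f₁ · (v + v_e)/v = 1620 × 367.17/348 ≈ 1709 Hz.

1709 Hz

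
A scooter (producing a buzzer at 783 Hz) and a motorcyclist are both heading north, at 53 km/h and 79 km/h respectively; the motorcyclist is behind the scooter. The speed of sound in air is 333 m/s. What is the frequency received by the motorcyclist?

799 Hz

53 km/h = 14.72 m/s; 79 km/h = 21.94 m/s.
The motorcyclist is behind, so the scooter is moving away from it while the motorcyclist is moving toward the scooter.
With source receding and observer approaching, f' = f · (v + v_o)/(v + v_s).
f' = 783 × (333 + 21.94)/(333 + 14.72) = 783 × 354.94/347.72 ≈ 799 Hz.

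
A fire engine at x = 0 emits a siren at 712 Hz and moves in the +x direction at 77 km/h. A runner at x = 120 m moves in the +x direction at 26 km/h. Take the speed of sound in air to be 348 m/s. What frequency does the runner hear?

743 Hz

77 km/h = 21.39 m/s; 26 km/h = 7.222 m/s.
The observer lies on the +x side, so the source is heading toward the observer and the observer is heading away from the source.
Both move, so f' = f · (v − v_o)/(v − v_s).
f' = 712 × (348 − 7.222)/(348 − 21.39) = 712 × 340.78/326.61 ≈ 743 Hz.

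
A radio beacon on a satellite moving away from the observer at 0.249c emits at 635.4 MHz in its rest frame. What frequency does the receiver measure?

492.7 MHz

Relativistic Doppler for frequency: f' = f₀ · √((1 − β)/(1 + β)).
f' = 635.4 × √(0.7510/1.2490) = 635.4 × 0.77542 ≈ 492.7 MHz.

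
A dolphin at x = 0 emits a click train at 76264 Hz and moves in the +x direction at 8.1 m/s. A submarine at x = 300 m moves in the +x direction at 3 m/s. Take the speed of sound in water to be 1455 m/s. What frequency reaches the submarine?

76533 Hz

The observer lies on the +x side, so the source is heading toward the observer and the observer is heading away from the source.
Both move, so f' = f · (v − v_o)/(v − v_s).
f' = 76264 × (1455 − 3)/(1455 − 8.1) = 76264 × 1452/1446.9 ≈ 76533 Hz.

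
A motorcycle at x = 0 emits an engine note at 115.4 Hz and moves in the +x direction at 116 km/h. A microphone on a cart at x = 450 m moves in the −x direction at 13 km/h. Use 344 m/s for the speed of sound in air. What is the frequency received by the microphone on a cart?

129 Hz

116 km/h = 32.22 m/s; 13 km/h = 3.611 m/s.
The observer lies on the +x side, so the source is heading toward the observer and the observer is heading toward the source.
Both move, so f' = f · (v + v_o)/(v − v_s).
f' = 115.4 × (344 + 3.611)/(344 − 32.22) = 115.4 × 347.61/311.78 ≈ 129 Hz.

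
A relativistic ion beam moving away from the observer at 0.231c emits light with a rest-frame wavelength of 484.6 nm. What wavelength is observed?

Relativistic Doppler for wavelength: λ' = λ₀ · √((1 + β)/(1 − β)).
λ' = 484.6 × √(1.2310/0.7690) = 484.6 × 1.26522 ≈ 613.1 nm.

613.1 nm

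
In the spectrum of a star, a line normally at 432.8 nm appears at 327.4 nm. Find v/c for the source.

λ'/λ₀ = 0.7565 < 1 (blueshift), so the source is approaching.
λ'/λ₀ = √((1 − β)/(1 + β)) for an approaching source ⇒ β = (1 − r²)/(1 + r²) with r = λ'/λ₀.
β = (1 − 0.5722)/(1 + 0.5722) ≈ 0.272.

0.272c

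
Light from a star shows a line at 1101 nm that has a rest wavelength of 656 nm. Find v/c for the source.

0.476

λ'/λ₀ = 1.6784 > 1 (redshift), so the source is receding.
λ'/λ₀ = √((1 + β)/(1 − β)) for a receding source ⇒ β = (r² − 1)/(r² + 1) with r = λ'/λ₀.
β = (2.8169 − 1)/(2.8169 + 1) ≈ 0.476.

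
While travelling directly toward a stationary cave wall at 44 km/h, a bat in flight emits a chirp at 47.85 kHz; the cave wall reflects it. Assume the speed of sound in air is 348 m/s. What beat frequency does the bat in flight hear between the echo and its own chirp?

44 km/h = 12.22 m/s.
The cave wall receives the sound from a moving source: f₁ = f₀ · v/(v − v_e) = 47.85 × 348/335.78 ≈ 49.59 kHz.
On the return leg the bat in flight is a moving observer: f₂ = f₁ · (v + v_e)/v = 49.59 × 360.22/348 ≈ 51.33 kHz.
Equivalently f₂ = f₀ · (v + v_e)/(v − v_e).
Beat against the emitted tone (with f₀ = 47850 Hz): |f₂ − f₀| = 2v_e·f₀/(v − v_e) = 2 × 12.22 × 47850/335.78 ≈ 3483 Hz.

3483 Hz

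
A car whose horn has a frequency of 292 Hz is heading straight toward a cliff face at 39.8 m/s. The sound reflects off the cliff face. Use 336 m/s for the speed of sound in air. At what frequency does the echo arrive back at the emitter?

The cliff face receives the sound from a moving source: f₁ = f₀ · v/(v − v_e) = 292 × 336/296.2 ≈ 331 Hz.
On the return leg the car is a moving observer: f₂ = f₁ · (v + v_e)/v = 331 × 375.8/336 ≈ 370 Hz.

370 Hz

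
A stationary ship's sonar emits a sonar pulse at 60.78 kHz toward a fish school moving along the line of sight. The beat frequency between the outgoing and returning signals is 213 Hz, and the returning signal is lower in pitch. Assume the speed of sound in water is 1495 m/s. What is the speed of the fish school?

Double Doppler shift off a moving reflector: f₂ = f₀ · (v + u)/(v − u) (u > 0 toward emitter).
Returning signal is lower, so f₂ = f₀ − Δf = 60780 − 213 = 60567 Hz.
Rearranging, u = v · (f₂ − f₀)/(f₂ + f₀) = 1495 × -213/121347 ≈ -2.62 m/s.
So the fish school is moving at 2.62 m/s away from the emitter.

2.62 m/s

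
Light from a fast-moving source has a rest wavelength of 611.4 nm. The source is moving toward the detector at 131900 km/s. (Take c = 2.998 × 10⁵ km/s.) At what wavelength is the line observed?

381.3 nm

β = v/c = 131900/299800 = 0.4400.
Relativistic Doppler for wavelength: λ' = λ₀ · √((1 − β)/(1 + β)).
λ' = 611.4 × √(0.5600/1.4400) = 611.4 × 0.62364 ≈ 381.3 nm.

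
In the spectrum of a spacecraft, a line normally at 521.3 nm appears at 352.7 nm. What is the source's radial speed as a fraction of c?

0.372

λ'/λ₀ = 0.6766 < 1 (blueshift), so the source is approaching.
λ'/λ₀ = √((1 − β)/(1 + β)) for an approaching source ⇒ β = (1 − r²)/(1 + r²) with r = λ'/λ₀.
β = (1 − 0.4578)/(1 + 0.4578) ≈ 0.372.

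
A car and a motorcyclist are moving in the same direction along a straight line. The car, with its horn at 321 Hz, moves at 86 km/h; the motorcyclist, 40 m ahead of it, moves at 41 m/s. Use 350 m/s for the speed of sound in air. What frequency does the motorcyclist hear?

304 Hz

86 km/h = 23.89 m/s.
The motorcyclist is ahead, so the car is moving toward it while the motorcyclist is moving away from the car.
General Doppler shift: f' = f · (v − v_o)/(v − v_s).
f' = 321 × (350 − 41)/(350 − 23.89) = 321 × 309/326.11 ≈ 304 Hz.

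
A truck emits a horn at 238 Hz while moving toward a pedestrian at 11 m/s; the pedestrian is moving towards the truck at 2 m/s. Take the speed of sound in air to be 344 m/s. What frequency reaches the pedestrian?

247 Hz

Both move, so f' = f · (v + v_o)/(v − v_s).
f' = 238 × (344 + 2)/(344 − 11) = 238 × 346/333 ≈ 247 Hz.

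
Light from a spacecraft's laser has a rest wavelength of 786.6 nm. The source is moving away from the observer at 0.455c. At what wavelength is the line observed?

1285.2 nm

Relativistic Doppler for wavelength: λ' = λ₀ · √((1 + β)/(1 − β)).
λ' = 786.6 × √(1.4550/0.5450) = 786.6 × 1.63393 ≈ 1285.2 nm.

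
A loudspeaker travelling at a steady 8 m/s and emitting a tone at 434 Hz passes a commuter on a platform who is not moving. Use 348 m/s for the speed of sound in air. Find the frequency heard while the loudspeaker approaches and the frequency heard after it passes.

Approaching: f₁ = f · v/(v − v_s) = 434 × 348/340 ≈ 444 Hz.
Receding: f₂ = f · v/(v + v_s) = 434 × 348/356 ≈ 424 Hz.

444 Hz approaching; 424 Hz receding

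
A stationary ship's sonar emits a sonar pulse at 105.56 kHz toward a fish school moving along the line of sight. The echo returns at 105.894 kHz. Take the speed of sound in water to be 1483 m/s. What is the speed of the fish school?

2.34 m/s

Double Doppler shift off a moving reflector: f₂ = f₀ · (v + u)/(v − u) (u > 0 toward emitter).
Rearranging, u = v · (f₂ − f₀)/(f₂ + f₀) = 1483 × 0.334/211.454 ≈ 2.34 m/s.
So the fish school is moving at 2.34 m/s toward the emitter.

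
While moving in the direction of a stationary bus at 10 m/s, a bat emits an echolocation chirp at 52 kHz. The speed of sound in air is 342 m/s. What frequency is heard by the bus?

Only the source moves, toward the listener, so f' = f · v/(v − v_s).
f' = 52 × 342/(342 − 10) = 52 × 342/332 ≈ 53.6 kHz.

53.6 kHz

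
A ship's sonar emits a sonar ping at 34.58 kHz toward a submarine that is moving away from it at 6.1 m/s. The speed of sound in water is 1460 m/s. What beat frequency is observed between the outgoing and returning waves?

At the submarine (a moving observer), f₁ = f₀ · (v − u)/v = 34.58 × 1453.9/1460 ≈ 34.436 kHz.
On reflection it acts as a source moving away from the stationary detector: f₂ = f₁ · v/(v + u) = 34.436 × 1460/1466.1 ≈ 34.292 kHz.
Beat frequency (with f₀ = 34580 Hz): |f₂ − f₀| = 2u·f₀/(v + u) = 2 × 6.1 × 34580/1466.1 ≈ 288 Hz.

288 Hz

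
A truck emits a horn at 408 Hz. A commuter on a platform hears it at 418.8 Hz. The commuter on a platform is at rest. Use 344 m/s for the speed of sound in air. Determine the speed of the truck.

8.9 m/s

f' > f, so the truck is approaching.
f' = f · v/(v − v_s) ⇒ v_s = v · |1 − f/f'|.
v_s = 344 × |1 − 408/418.8| = 344 × 0.02579 ≈ 8.9 m/s.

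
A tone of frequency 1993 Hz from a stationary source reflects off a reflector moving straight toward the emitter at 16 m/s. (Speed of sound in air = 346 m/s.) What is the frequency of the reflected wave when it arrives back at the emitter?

The reflector first receives the wave as a moving observer: f₁ = f₀ · (v + u)/v = 1993 × (346 + 16)/346 ≈ 2085 Hz.
The reflection then acts as a moving source: f₂ = f₁ · v/(v − u) ≈ 2186 Hz.
Equivalently f₂ = f₀ · (v + u)/(v − u).

2186 Hz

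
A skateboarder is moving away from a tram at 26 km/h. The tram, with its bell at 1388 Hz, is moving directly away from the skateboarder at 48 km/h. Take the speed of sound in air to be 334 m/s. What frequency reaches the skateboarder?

1306 Hz

48 km/h = 13.33 m/s; 26 km/h = 7.222 m/s.
Both move, so f' = f · (v − v_o)/(v + v_s).
f' = 1388 × (334 − 7.222)/(334 + 13.33) = 1388 × 326.78/347.33 ≈ 1306 Hz.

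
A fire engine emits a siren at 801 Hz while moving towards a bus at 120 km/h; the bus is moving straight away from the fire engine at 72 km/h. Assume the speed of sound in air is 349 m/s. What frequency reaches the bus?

120 km/h = 33.33 m/s; 72 km/h = 20 m/s.
With source approaching and observer receding, f' = f · (v − v_o)/(v − v_s).
f' = 801 × (349 − 20)/(349 − 33.33) = 801 × 329/315.67 ≈ 835 Hz.

835 Hz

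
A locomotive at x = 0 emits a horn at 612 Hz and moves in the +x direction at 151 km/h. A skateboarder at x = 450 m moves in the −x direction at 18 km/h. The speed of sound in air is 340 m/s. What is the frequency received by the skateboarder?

151 km/h = 41.94 m/s; 18 km/h = 5 m/s.
The observer lies on the +x side, so the source is heading toward the observer and the observer is heading toward the source.
General Doppler shift: f' = f · (v + v_o)/(v − v_s).
f' = 612 × (340 + 5)/(340 − 41.94) = 612 × 345/298.06 ≈ 708 Hz.

708 Hz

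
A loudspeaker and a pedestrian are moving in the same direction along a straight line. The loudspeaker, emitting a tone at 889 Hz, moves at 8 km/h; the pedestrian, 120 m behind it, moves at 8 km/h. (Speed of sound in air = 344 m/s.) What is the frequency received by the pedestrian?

889 Hz

8 km/h = 2.222 m/s; 8 km/h = 2.222 m/s.
The pedestrian is behind, so the loudspeaker is moving away from it while the pedestrian is moving toward the loudspeaker.
With source receding and observer approaching, f' = f · (v + v_o)/(v + v_s).
f' = 889 × (344 + 2.222)/(344 + 2.222) = 889 × 346.22/346.22 ≈ 889 Hz.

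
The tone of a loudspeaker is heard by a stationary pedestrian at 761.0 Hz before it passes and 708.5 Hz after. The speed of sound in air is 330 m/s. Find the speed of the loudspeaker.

11.8 m/s

f₁/f₂ = (v + v_s)/(v − v_s), so v_s = v · (f₁ − f₂)/(f₁ + f₂).
v_s = 330 × (761.0 − 708.5)/(761.0 + 708.5) = 330 × 52.5/1469.5 ≈ 11.8 m/s.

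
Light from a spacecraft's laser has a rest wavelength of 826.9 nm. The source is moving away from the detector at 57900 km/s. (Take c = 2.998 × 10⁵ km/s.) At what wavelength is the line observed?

1005.5 nm

β = v/c = 57900/299800 = 0.1931.
Relativistic Doppler for wavelength: λ' = λ₀ · √((1 + β)/(1 − β)).
λ' = 826.9 × √(1.1931/0.8069) = 826.9 × 1.21602 ≈ 1005.5 nm.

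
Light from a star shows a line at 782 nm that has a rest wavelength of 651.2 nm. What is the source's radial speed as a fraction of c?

0.181

λ'/λ₀ = 1.2009 > 1 (redshift), so the source is receding.
λ'/λ₀ = √((1 + β)/(1 − β)) for a receding source ⇒ β = (r² − 1)/(r² + 1) with r = λ'/λ₀.
β = (1.4421 − 1)/(1.4421 + 1) ≈ 0.181.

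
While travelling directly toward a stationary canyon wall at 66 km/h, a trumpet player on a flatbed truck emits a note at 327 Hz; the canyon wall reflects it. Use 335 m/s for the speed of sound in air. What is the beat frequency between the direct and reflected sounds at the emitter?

37.9 Hz

66 km/h = 18.33 m/s.
The canyon wall receives the sound from a moving source: f₁ = f₀ · v/(v − v_e) = 327 × 335/316.67 ≈ 345.9 Hz.
On the return leg the trumpet player on a flatbed truck is a moving observer: f₂ = f₁ · (v + v_e)/v = 345.9 × 353.33/335 ≈ 364.9 Hz.
Equivalently f₂ = f₀ · (v + v_e)/(v − v_e).
Beat against the emitted tone: |f₂ − f₀| = 2v_e·f₀/(v − v_e) = 2 × 18.33 × 327/316.67 ≈ 37.9 Hz.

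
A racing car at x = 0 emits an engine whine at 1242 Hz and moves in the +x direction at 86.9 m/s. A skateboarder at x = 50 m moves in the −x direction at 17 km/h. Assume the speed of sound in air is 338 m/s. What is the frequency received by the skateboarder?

1695 Hz

17 km/h = 4.722 m/s.
The observer lies on the +x side, so the source is heading toward the observer and the observer is heading toward the source.
With source approaching and observer approaching, f' = f · (v + v_o)/(v − v_s).
f' = 1242 × (338 + 4.722)/(338 − 86.9) = 1242 × 342.72/251.1 ≈ 1695 Hz.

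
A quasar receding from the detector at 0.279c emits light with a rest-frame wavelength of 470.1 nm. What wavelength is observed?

626.1 nm

Relativistic Doppler for wavelength: λ' = λ₀ · √((1 + β)/(1 − β)).
λ' = 470.1 × √(1.2790/0.7210) = 470.1 × 1.33189 ≈ 626.1 nm.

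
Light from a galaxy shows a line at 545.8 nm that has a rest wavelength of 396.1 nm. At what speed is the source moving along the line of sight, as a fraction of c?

λ'/λ₀ = 1.3779 > 1 (redshift), so the source is receding.
λ'/λ₀ = √((1 + β)/(1 − β)) for a receding source ⇒ β = (r² − 1)/(r² + 1) with r = λ'/λ₀.
β = (1.8987 − 1)/(1.8987 + 1) ≈ 0.310.

0.310c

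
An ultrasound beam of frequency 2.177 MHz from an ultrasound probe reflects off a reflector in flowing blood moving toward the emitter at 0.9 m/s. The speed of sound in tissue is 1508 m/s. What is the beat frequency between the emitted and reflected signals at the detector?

The reflector in flowing blood first receives the wave as a moving observer: f₁ = f₀ · (v + u)/v = 2.177 × (1508 + 0.9)/1508 ≈ 2.17830 MHz.
On reflection it acts as a source moving toward the stationary detector: f₂ = f₁ · v/(v − u) = 2.17830 × 1508/1507.1 ≈ 2.17960 MHz.
Beat frequency (with f₀ = 2177000 Hz): |f₂ − f₀| = 2u·f₀/(v − u) = 2 × 0.9 × 2177000/1507.1 ≈ 2600 Hz.

2600 Hz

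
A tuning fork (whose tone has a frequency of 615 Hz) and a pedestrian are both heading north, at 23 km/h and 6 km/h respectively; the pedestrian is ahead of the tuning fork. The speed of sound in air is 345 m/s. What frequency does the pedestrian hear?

23 km/h = 6.389 m/s; 6 km/h = 1.667 m/s.
The pedestrian is ahead, so the tuning fork is moving toward it while the pedestrian is moving away from the tuning fork.
General Doppler shift: f' = f · (v − v_o)/(v − v_s).
f' = 615 × (345 − 1.667)/(345 − 6.389) = 615 × 343.33/338.61 ≈ 624 Hz.

624 Hz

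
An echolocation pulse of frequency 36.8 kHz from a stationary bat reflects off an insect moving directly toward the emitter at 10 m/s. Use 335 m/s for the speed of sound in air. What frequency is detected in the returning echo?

39.1 kHz

The insect first receives the wave as a moving observer: f₁ = f₀ · (v + u)/v = 36.8 × (335 + 10)/335 ≈ 37.9 kHz.
On reflection it acts as a source moving toward the stationary detector: f₂ = f₁ · v/(v − u) = 37.9 × 335/325 ≈ 39.1 kHz.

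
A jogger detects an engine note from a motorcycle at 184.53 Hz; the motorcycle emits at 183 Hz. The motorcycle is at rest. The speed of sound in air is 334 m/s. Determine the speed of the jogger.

f' > f, so the jogger is approaching.
f' = f · (v + v_o)/v ⇒ v_o = v · |f'/f − 1|.
v_o = 334 × |184.53/183 − 1| = 334 × 0.008361 ≈ 2.79 m/s.

2.79 m/s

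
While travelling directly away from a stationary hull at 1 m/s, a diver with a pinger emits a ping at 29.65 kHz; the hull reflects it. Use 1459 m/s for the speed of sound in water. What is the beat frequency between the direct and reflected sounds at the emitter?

The hull receives the sound from a moving source: f₁ = f₀ · v/(v + v_e) = 29.65 × 1459/1460 ≈ 29.6297 kHz.
On the return leg the diver with a pinger is a moving observer: f₂ = f₁ · (v − v_e)/v = 29.6297 × 1458/1459 ≈ 29.6094 kHz.
Equivalently f₂ = f₀ · (v − v_e)/(v + v_e).
Beat against the emitted tone (with f₀ = 29650 Hz): |f₂ − f₀| = 2v_e·f₀/(v + v_e) = 2 × 1 × 29650/1460 ≈ 40.6 Hz.

40.6 Hz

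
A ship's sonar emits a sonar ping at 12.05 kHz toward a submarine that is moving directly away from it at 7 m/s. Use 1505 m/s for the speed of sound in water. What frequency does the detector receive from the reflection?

11.94 kHz

The submarine first receives the wave as a moving observer: f₁ = f₀ · (v − u)/v = 12.05 × (1505 − 7)/1505 ≈ 11.99 kHz.
The reflection then acts as a moving source: f₂ = f₁ · v/(v + u) ≈ 11.94 kHz.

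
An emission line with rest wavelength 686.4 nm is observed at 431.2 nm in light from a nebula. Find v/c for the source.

0.434c

λ'/λ₀ = 0.6282 < 1 (blueshift), so the source is approaching.
λ'/λ₀ = √((1 − β)/(1 + β)) for an approaching source ⇒ β = (1 − r²)/(1 + r²) with r = λ'/λ₀.
β = (1 − 0.3946)/(1 + 0.3946) ≈ 0.434.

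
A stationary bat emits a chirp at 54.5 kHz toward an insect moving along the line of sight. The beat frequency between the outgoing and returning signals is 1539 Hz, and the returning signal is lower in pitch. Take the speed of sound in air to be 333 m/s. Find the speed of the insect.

4.8 m/s

Double Doppler shift off a moving reflector: f₂ = f₀ · (v + u)/(v − u) (u > 0 toward emitter).
Returning signal is lower, so f₂ = f₀ − Δf = 54500 − 1539 = 52961 Hz.
Rearranging, u = v · (f₂ − f₀)/(f₂ + f₀) = 333 × -1539/107461 ≈ -4.8 m/s.
So the insect is moving at 4.8 m/s away from the emitter.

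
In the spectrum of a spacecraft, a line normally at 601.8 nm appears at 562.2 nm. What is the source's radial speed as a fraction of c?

λ'/λ₀ = 0.9342 < 1 (blueshift), so the source is approaching.
λ'/λ₀ = √((1 − β)/(1 + β)) for an approaching source ⇒ β = (1 − r²)/(1 + r²) with r = λ'/λ₀.
β = (1 − 0.8727)/(1 + 0.8727) ≈ 0.068.

0.068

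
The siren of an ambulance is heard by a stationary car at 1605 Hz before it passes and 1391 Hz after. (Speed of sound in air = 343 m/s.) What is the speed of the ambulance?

24.5 m/s

f₁/f₂ = (v + v_s)/(v − v_s), so v_s = v · (f₁ − f₂)/(f₁ + f₂).
v_s = 343 × (1605 − 1391)/(1605 + 1391) = 343 × 214/2996 ≈ 24.5 m/s.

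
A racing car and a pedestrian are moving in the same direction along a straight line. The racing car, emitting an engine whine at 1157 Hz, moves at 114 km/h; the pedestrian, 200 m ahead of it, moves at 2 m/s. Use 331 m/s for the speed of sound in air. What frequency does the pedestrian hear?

114 km/h = 31.67 m/s.
The pedestrian is ahead, so the racing car is moving toward it while the pedestrian is moving away from the racing car.
Both move, so f' = f · (v − v_o)/(v − v_s).
f' = 1157 × (331 − 2)/(331 − 31.67) = 1157 × 329/299.33 ≈ 1272 Hz.

1272 Hz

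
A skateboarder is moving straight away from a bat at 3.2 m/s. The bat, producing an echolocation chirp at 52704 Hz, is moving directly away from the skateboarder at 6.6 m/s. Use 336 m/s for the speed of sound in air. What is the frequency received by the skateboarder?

51196 Hz

Both move, so f' = f · (v − v_o)/(v + v_s).
f' = 52704 × (336 − 3.2)/(336 + 6.6) = 52704 × 332.8/342.6 ≈ 51196 Hz.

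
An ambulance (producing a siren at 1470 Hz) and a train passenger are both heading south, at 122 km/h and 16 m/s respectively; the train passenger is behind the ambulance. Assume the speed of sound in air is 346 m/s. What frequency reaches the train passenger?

122 km/h = 33.89 m/s.
The train passenger is behind, so the ambulance is moving away from it while the train passenger is moving toward the ambulance.
With source receding and observer approaching, f' = f · (v + v_o)/(v + v_s).
f' = 1470 × (346 + 16)/(346 + 33.89) = 1470 × 362/379.89 ≈ 1401 Hz.

1401 Hz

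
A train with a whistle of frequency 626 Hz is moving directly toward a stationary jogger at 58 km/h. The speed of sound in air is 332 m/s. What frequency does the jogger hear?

658 Hz

58 km/h = 16.11 m/s.
Only the source moves, toward the listener, so f' = f · v/(v − v_s).
f' = 626 × 332/(332 − 16.11) = 626 × 332/315.9 ≈ 658 Hz.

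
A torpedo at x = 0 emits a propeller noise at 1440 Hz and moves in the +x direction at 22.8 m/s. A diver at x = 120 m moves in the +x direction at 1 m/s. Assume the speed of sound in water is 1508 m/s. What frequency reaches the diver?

1461 Hz

The observer lies on the +x side, so the source is heading toward the observer and the observer is heading away from the source.
General Doppler shift: f' = f · (v − v_o)/(v − v_s).
f' = 1440 × (1508 − 1)/(1508 − 22.8) = 1440 × 1507/1485.2 ≈ 1461 Hz.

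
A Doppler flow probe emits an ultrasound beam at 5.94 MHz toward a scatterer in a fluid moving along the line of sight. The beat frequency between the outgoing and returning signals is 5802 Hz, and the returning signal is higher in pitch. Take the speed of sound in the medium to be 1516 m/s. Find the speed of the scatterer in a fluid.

0.74 m/s

Double Doppler shift off a moving reflector: f₂ = f₀ · (v + u)/(v − u) (u > 0 toward emitter).
Returning signal is higher, so f₂ = f₀ + Δf = 5940000 + 5802 = 5945802 Hz.
Rearranging, u = v · (f₂ − f₀)/(f₂ + f₀) = 1516 × 5802/11885802 ≈ 0.74 m/s.
So the scatterer in a fluid is moving at 0.74 m/s toward the emitter.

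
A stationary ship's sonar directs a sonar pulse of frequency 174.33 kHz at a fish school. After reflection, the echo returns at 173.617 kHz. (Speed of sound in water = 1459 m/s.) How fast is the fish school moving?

2.99 m/s

Double Doppler shift off a moving reflector: f₂ = f₀ · (v + u)/(v − u) (u > 0 toward emitter).
Rearranging, u = v · (f₂ − f₀)/(f₂ + f₀) = 1459 × -0.713/347.947 ≈ -2.99 m/s.
So the fish school is moving at 2.99 m/s away from the emitter.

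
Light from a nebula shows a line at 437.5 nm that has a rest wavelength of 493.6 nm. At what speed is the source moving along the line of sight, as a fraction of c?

0.120c

λ'/λ₀ = 0.8863 < 1 (blueshift), so the source is approaching.
λ'/λ₀ = √((1 − β)/(1 + β)) for an approaching source ⇒ β = (1 − r²)/(1 + r²) with r = λ'/λ₀.
β = (1 − 0.7856)/(1 + 0.7856) ≈ 0.120.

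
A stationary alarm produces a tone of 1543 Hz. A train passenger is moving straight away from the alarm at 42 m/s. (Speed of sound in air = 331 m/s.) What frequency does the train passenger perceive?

1347 Hz

Moving observer, stationary source: f' = f · (v − v_o)/v.
f' = 1543 × (331 − 42)/331 = 1543 × 289/331 ≈ 1347 Hz.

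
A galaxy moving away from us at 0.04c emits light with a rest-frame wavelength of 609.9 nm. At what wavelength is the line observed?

634.8 nm

Relativistic Doppler for wavelength: λ' = λ₀ · √((1 + β)/(1 − β)).
λ' = 609.9 × √(1.0400/0.9600) = 609.9 × 1.04083 ≈ 634.8 nm.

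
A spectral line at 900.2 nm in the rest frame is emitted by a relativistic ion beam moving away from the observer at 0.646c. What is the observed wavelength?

Relativistic Doppler for wavelength: λ' = λ₀ · √((1 + β)/(1 − β)).
λ' = 900.2 × √(1.6460/0.3540) = 900.2 × 2.15632 ≈ 1941.1 nm.

1941.1 nm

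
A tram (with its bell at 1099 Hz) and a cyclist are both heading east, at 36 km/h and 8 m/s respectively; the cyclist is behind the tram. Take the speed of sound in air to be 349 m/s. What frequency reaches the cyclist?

1093 Hz

36 km/h = 10 m/s.
The cyclist is behind, so the tram is moving away from it while the cyclist is moving toward the tram.
General Doppler shift: f' = f · (v + v_o)/(v + v_s).
f' = 1099 × (349 + 8)/(349 + 10) = 1099 × 357/359 ≈ 1093 Hz.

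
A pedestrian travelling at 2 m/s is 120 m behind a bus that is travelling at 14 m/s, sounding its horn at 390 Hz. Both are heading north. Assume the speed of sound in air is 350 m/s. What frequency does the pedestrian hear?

377 Hz

The pedestrian is behind, so the bus is moving away from it while the pedestrian is moving toward the bus.
General Doppler shift: f' = f · (v + v_o)/(v + v_s).
f' = 390 × (350 + 2)/(350 + 14) = 390 × 352/364 ≈ 377 Hz.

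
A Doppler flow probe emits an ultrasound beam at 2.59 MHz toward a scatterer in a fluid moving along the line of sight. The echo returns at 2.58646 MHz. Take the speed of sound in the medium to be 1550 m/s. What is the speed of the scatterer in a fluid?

Double Doppler shift off a moving reflector: f₂ = f₀ · (v + u)/(v − u) (u > 0 toward emitter).
Rearranging, u = v · (f₂ − f₀)/(f₂ + f₀) = 1550 × -0.00354/5.17646 ≈ -1.06 m/s.
So the scatterer in a fluid is moving at 1.06 m/s away from the emitter.

1.06 m/s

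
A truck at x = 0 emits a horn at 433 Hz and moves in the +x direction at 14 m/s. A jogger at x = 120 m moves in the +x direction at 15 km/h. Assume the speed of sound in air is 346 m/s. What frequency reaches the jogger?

15 km/h = 4.167 m/s.
The observer lies on the +x side, so the source is heading toward the observer and the observer is heading away from the source.
With source approaching and observer receding, f' = f · (v − v_o)/(v − v_s).
f' = 433 × (346 − 4.167)/(346 − 14) = 433 × 341.83/332 ≈ 446 Hz.

446 Hz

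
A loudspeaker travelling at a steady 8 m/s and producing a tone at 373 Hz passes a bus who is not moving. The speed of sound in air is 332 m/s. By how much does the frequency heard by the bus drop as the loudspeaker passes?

Approaching: f₁ = f · v/(v − v_s) = 373 × 332/324 ≈ 382.2 Hz.
Receding: f₂ = f · v/(v + v_s) = 373 × 332/340 ≈ 364.2 Hz.
Drop: f₁ − f₂ = 2f·v·v_s/(v² − v_s²) = 2 × 373 × 332 × 8/(332² − 8²) ≈ 18.0 Hz.

18.0 Hz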